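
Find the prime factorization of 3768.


3768 / 2 = 1884
1884 / 2 = 942
942 / 2 = 471
471 / 3 = 157
157 / 157 = 1
3768 = 2^3 × 3 × 157


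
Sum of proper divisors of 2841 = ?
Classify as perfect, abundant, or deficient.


Proper divisors: 1, 3, 947
Sum = 1 + 3 + 947 = 951
951 < 2841 → deficient

s(2841) = 951 (deficient)


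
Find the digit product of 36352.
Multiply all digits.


3 × 6 × 3 × 5 × 2 = 540


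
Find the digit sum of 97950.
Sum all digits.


9 + 7 + 9 + 5 + 0 = 30


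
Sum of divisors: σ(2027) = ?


Divisors of 2027: 1, 2027
Sum = 1 + 2027 = 2028

σ(2027) = 2028


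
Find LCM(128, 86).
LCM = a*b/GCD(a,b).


GCD(128, 86) = 2
LCM = 128*86/2 = 11008/2 = 5504

LCM = 5504


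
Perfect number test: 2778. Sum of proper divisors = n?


Proper divisors of 2778: 1, 2, 3, 6, 463, 926, 1389
Sum = 1 + 2 + 3 + 6 + 463 + 926 + 1389 = 2790

No, 2778 is not perfect (2790 ≠ 2778)


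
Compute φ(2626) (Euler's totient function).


2626 = 2 × 13 × 101
Prime factors: 2, 13, 101
φ(2626) = 2626 × (1-1/2) × (1-1/13) × (1-1/101)
= 2626 × 1/2 × 12/13 × 100/101 = 1200

φ(2626) = 1200


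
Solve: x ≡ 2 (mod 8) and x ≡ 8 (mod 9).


M = 8*9 = 72
M1 = M/8 = 9, M2 = M/9 = 8
M1^(-1) mod 8 = 1, M2^(-1) mod 9 = 8
x = 2*9*1 + 8*8*8 = 530
530 mod 72 = 26
Check: 26 mod 8 = 2 ✓, 26 mod 9 = 8 ✓

x ≡ 26 (mod 72)


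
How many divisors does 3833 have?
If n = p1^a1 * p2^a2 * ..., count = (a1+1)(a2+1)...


3833 = 3833^1
d(3833) = (1+1) = 2

2 divisors


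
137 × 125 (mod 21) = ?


137 × 125 = 17125
17125 mod 21 = 10


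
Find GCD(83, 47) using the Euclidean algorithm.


83 = 1 * 47 + 36
47 = 1 * 36 + 11
36 = 3 * 11 + 3
11 = 3 * 3 + 2
3 = 1 * 2 + 1
2 = 2 * 1 + 0
GCD = 1


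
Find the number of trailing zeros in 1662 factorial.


floor(1662/5) = 332
floor(1662/25) = 66
floor(1662/125) = 13
floor(1662/625) = 2
Total = 413

413 trailing zeros


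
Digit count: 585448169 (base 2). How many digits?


585448169 in base 2 = 100010111001010011101011101001
Number of digits = 30

30 digits (base 2)


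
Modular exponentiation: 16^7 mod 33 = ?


16^1 mod 33 = 16
16^2 mod 33 = 25
16^3 mod 33 = 4
16^4 mod 33 = 31
16^5 mod 33 = 1
16^6 mod 33 = 16
16^7 mod 33 = 25


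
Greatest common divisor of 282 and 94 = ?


282 = 3 * 94 + 0
GCD = 94


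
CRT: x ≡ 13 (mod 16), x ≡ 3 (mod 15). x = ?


M = 16*15 = 240
M1 = M/16 = 15, M2 = M/15 = 16
M1^(-1) mod 16 = 15, M2^(-1) mod 15 = 1
x = 13*15*15 + 3*16*1 = 2973
2973 mod 240 = 93
Check: 93 mod 16 = 13 ✓, 93 mod 15 = 3 ✓

x ≡ 93 (mod 240)


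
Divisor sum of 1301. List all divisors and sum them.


Divisors of 1301: 1, 1301
Sum = 1 + 1301 = 1302

σ(1301) = 1302


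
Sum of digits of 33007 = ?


3 + 3 + 0 + 0 + 7 = 13


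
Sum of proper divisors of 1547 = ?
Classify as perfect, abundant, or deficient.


Proper divisors: 1, 7, 13, 17, 91, 119, 221
Sum = 1 + 7 + 13 + 17 + 91 + 119 + 221 = 469
469 < 1547 → deficient

s(1547) = 469 (deficient)


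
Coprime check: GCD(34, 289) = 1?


Euclidean algorithm:
289 = 8 * 34 + 17
34 = 2 * 17 + 0
GCD(34, 289) = 17

No, not coprime (GCD = 17)


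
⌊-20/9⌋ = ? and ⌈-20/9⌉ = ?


-20/9 = -2.2222
floor = -3
ceil = -2

floor = -3, ceil = -2


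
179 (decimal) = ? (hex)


179 (base 10) = 179 (decimal)
179 (decimal) = B3 (base 16)


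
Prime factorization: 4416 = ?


4416 / 2 = 2208
2208 / 2 = 1104
1104 / 2 = 552
552 / 2 = 276
276 / 2 = 138
138 / 2 = 69
69 / 3 = 23
23 / 23 = 1
4416 = 2^6 × 3 × 23


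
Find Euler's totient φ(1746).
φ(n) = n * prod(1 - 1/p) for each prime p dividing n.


1746 = 2 × 3^2 × 97
Prime factors: 2, 3, 97
φ(1746) = 1746 × (1-1/2) × (1-1/3) × (1-1/97)
= 1746 × 1/2 × 2/3 × 96/97 = 576

φ(1746) = 576


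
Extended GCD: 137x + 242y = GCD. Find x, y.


Tabular extended Euclidean (each row: r = 137*s + 242*t):
r=137, s=1, t=0
r=242, s=0, t=1
q=0: r=137, s=1, t=0   [137*(1) + 242*(0) = 137]
q=1: r=105, s=-1, t=1   [137*(-1) + 242*(1) = 105]
q=1: r=32, s=2, t=-1   [137*(2) + 242*(-1) = 32]
q=3: r=9, s=-7, t=4   [137*(-7) + 242*(4) = 9]
q=3: r=5, s=23, t=-13   [137*(23) + 242*(-13) = 5]
q=1: r=4, s=-30, t=17   [137*(-30) + 242*(17) = 4]
q=1: r=1, s=53, t=-30   [137*(53) + 242*(-30) = 1]
q=4: r=0, s=-242, t=137   [137*(-242) + 242*(137) = 0]
GCD = 1; from the row with r=1: x=53, y=-30
Check: 137*(53) + 242*(-30) = 7261 - 7260 = 1

GCD = 1, x = 53, y = -30


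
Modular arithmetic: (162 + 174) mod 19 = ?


162 + 174 = 336
336 mod 19 = 13


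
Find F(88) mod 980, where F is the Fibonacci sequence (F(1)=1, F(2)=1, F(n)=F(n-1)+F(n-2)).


F(k) mod 980 for k=1..88:
1, 1, 2, 3, 5, 8, 13, 21, 34, 55, 89, 144, 233, 377, 610, 7, 617, 624, 261, 885, 166, 71, 237, 308, 545, 853, 418, 291, 709, 20, 729, 749, 498, 267, 765, 52, 817, 869, 706, 595, 321, 916, 257, 193, 450, 643, 113, 756, 869, 645, 534, 199, 733, 932, 685, 637, 342, 979, 341, 340, 681, 41, 722, 763, 505, 288, 793, 101, 894, 15, 909, 924, 853, 797, 670, 487, 177, 664, 841, 525, 386, 911, 317, 248, 565, 813, 398, 231
F(88) mod 980 = 231


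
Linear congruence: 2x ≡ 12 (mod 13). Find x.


GCD(2, 13) = 1, unique solution
a^(-1) mod 13 = 7
x = 7 * 12 mod 13 = 6

x ≡ 6 (mod 13)


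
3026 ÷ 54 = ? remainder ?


3026 = 54 * 56 + 2
Check: 3024 + 2 = 3026

q = 56, r = 2


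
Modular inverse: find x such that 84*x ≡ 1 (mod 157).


Use the extended Euclidean algorithm on (157, 84); each row r = 157*s + 84*t:
r=157, s=1, t=0
r=84, s=0, t=1
q=1: r=73, s=1, t=-1   [157*(1) + 84*(-1) = 73]
q=1: r=11, s=-1, t=2   [157*(-1) + 84*(2) = 11]
q=6: r=7, s=7, t=-13   [157*(7) + 84*(-13) = 7]
q=1: r=4, s=-8, t=15   [157*(-8) + 84*(15) = 4]
q=1: r=3, s=15, t=-28   [157*(15) + 84*(-28) = 3]
q=1: r=1, s=-23, t=43   [157*(-23) + 84*(43) = 1]
q=3: r=0, s=84, t=-157   [157*(84) + 84*(-157) = 0]
GCD = 1 with t = 43, so 84*(43) ≡ 1 (mod 157)
Inverse = 43 mod 157 = 43
Check: 84 * 43 = 3612 ≡ 1 (mod 157)

84^(-1) ≡ 43 (mod 157)


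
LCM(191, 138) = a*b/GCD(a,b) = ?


GCD(191, 138) = 1
LCM = 191*138/1 = 26358/1 = 26358

LCM = 26358


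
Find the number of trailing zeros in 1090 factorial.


floor(1090/5) = 218
floor(1090/25) = 43
floor(1090/125) = 8
floor(1090/625) = 1
Total = 270

270 trailing zeros


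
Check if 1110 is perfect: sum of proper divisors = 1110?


Proper divisors of 1110: 1, 2, 3, 5, 6, 10, 15, 30, 37, 74, 111, 185, 222, 370, 555
Sum = 1 + 2 + 3 + 5 + 6 + 10 + 15 + 30 + 37 + 74 + 111 + 185 + 222 + 370 + 555 = 1626

No, 1110 is not perfect (1626 ≠ 1110)


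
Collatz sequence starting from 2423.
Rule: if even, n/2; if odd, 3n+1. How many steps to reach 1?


2423 → 7270 → 3635 → 10906 → 5453 → 16360 → 8180 → 4090 → 2045 → 6136 → 3068 → 1534 → 767 → 2302 → 1151 → 3454 → 1727 → 5182 → 2591 → 7774 → 3887 → 11662 → 5831 → 17494 → 8747 → 26242 → 13121 → 39364 → 19682 → 9841 → 29524 → 14762 → 7381 → 22144 → 11072 → 5536 → 2768 → 1384 → 692 → 346 → 173 → 520 → 260 → 130 → 65 → 196 → 98 → 49 → 148 → 74 → 37 → 112 → 56 → 28 → 14 → 7 → 22 → 11 → 34 → 17 → 52 → 26 → 13 → 40 → 20 → 10 → 5 → 16 → 8 → 4 → 2 → 1
Total steps = 71

71 steps


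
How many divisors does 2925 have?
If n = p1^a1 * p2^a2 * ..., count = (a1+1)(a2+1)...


2925 = 3^2 × 5^2 × 13^1
d(2925) = (2+1) × (2+1) × (1+1) = 18

18 divisors


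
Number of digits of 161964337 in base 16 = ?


161964337 in base 16 = 9A76131
Number of digits = 7

7 digits (base 16)


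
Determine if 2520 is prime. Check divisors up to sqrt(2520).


2520 / 2 = 1260 (exact division)
2520 is NOT prime.

No, 2520 is not prime


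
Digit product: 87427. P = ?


8 × 7 × 4 × 2 × 7 = 3136


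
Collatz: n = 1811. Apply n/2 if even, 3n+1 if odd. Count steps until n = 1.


1811 → 5434 → 2717 → 8152 → 4076 → 2038 → 1019 → 3058 → 1529 → 4588 → 2294 → 1147 → 3442 → 1721 → 5164 → 2582 → 1291 → 3874 → 1937 → 5812 → 2906 → 1453 → 4360 → 2180 → 1090 → 545 → 1636 → 818 → 409 → 1228 → 614 → 307 → 922 → 461 → 1384 → 692 → 346 → 173 → 520 → 260 → 130 → 65 → 196 → 98 → 49 → 148 → 74 → 37 → 112 → 56 → 28 → 14 → 7 → 22 → 11 → 34 → 17 → 52 → 26 → 13 → 40 → 20 → 10 → 5 → 16 → 8 → 4 → 2 → 1
Total steps = 68

68 steps


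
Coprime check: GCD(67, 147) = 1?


Euclidean algorithm:
147 = 2 * 67 + 13
67 = 5 * 13 + 2
13 = 6 * 2 + 1
2 = 2 * 1 + 0
GCD(67, 147) = 1

Yes, coprime (GCD = 1)


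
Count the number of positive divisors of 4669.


4669 = 7^1 × 23^1 × 29^1
d(4669) = (1+1) × (1+1) × (1+1) = 8

8 divisors


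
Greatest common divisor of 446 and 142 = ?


446 = 3 * 142 + 20
142 = 7 * 20 + 2
20 = 10 * 2 + 0
GCD = 2


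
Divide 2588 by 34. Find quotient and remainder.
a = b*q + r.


2588 = 34 * 76 + 4
Check: 2584 + 4 = 2588

q = 76, r = 4


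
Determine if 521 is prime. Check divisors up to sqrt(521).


Check divisors up to sqrt(521) = 22.8254
No divisors found.
521 is prime.

Yes, 521 is prime


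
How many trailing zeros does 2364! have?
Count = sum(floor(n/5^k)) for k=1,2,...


floor(2364/5) = 472
floor(2364/25) = 94
floor(2364/125) = 18
floor(2364/625) = 3
Total = 587

587 trailing zeros


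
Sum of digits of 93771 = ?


9 + 3 + 7 + 7 + 1 = 27


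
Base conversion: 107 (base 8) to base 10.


107 (base 8) = 71 (decimal)
71 (decimal) = 71 (base 10)


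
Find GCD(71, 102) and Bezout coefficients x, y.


Tabular extended Euclidean (each row: r = 71*s + 102*t):
r=71, s=1, t=0
r=102, s=0, t=1
q=0: r=71, s=1, t=0   [71*(1) + 102*(0) = 71]
q=1: r=31, s=-1, t=1   [71*(-1) + 102*(1) = 31]
q=2: r=9, s=3, t=-2   [71*(3) + 102*(-2) = 9]
q=3: r=4, s=-10, t=7   [71*(-10) + 102*(7) = 4]
q=2: r=1, s=23, t=-16   [71*(23) + 102*(-16) = 1]
q=4: r=0, s=-102, t=71   [71*(-102) + 102*(71) = 0]
GCD = 1; from the row with r=1: x=23, y=-16
Check: 71*(23) + 102*(-16) = 1633 - 1632 = 1

GCD = 1, x = 23, y = -16


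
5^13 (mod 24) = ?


5^1 mod 24 = 5
5^2 mod 24 = 1
5^3 mod 24 = 5
5^4 mod 24 = 1
5^5 mod 24 = 5
5^6 mod 24 = 1
5^7 mod 24 = 5
5^8 mod 24 = 1
5^9 mod 24 = 5
5^10 mod 24 = 1
5^11 mod 24 = 5
5^12 mod 24 = 1
5^13 mod 24 = 5


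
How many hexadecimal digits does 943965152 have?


943965152 in base 16 = 3843C3E0
Number of digits = 8

8 digits (base 16)


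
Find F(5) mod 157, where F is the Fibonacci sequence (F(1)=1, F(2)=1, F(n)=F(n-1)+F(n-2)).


F(k) mod 157 for k=1..5:
1, 1, 2, 3, 5
F(5) mod 157 = 5


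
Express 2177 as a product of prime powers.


2177 / 7 = 311
311 / 311 = 1
2177 = 7 × 311


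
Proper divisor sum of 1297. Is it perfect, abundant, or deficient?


Proper divisors: 1
Sum = 1 = 1
1 < 1297 → deficient

s(1297) = 1 (deficient)


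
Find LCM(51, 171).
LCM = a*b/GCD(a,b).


GCD(51, 171) = 3
LCM = 51*171/3 = 8721/3 = 2907

LCM = 2907


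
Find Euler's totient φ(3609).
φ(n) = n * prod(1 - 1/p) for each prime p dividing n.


3609 = 3^2 × 401
Prime factors: 3, 401
φ(3609) = 3609 × (1-1/3) × (1-1/401)
= 3609 × 2/3 × 400/401 = 2400

φ(3609) = 2400


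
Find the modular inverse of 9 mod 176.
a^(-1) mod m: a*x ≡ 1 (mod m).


Use the extended Euclidean algorithm on (176, 9); each row r = 176*s + 9*t:
r=176, s=1, t=0
r=9, s=0, t=1
q=19: r=5, s=1, t=-19   [176*(1) + 9*(-19) = 5]
q=1: r=4, s=-1, t=20   [176*(-1) + 9*(20) = 4]
q=1: r=1, s=2, t=-39   [176*(2) + 9*(-39) = 1]
q=4: r=0, s=-9, t=176   [176*(-9) + 9*(176) = 0]
GCD = 1 with t = -39, so 9*(-39) ≡ 1 (mod 176)
Inverse = -39 mod 176 = 137
Check: 9 * 137 = 1233 ≡ 1 (mod 176)

9^(-1) ≡ 137 (mod 176)


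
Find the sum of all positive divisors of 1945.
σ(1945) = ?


Divisors of 1945: 1, 5, 389, 1945
Sum = 1 + 5 + 389 + 1945 = 2340

σ(1945) = 2340


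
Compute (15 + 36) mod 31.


15 + 36 = 51
51 mod 31 = 20


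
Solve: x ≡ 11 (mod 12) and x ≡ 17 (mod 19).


M = 12*19 = 228
M1 = M/12 = 19, M2 = M/19 = 12
M1^(-1) mod 12 = 7, M2^(-1) mod 19 = 8
x = 11*19*7 + 17*12*8 = 3095
3095 mod 228 = 131
Check: 131 mod 12 = 11 ✓, 131 mod 19 = 17 ✓

x ≡ 131 (mod 228)


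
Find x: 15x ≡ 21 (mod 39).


GCD(15, 39) = 3 divides 21
Divide: 5x ≡ 7 (mod 13)
x ≡ 4 (mod 13)


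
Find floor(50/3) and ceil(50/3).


50/3 = 16.6667
floor = 16
ceil = 17

floor = 16, ceil = 17


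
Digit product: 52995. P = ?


5 × 2 × 9 × 9 × 5 = 4050


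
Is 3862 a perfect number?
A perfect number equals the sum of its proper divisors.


Proper divisors of 3862: 1, 2, 1931
Sum = 1 + 2 + 1931 = 1934

No, 3862 is not perfect (1934 ≠ 3862)


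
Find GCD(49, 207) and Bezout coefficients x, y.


Tabular extended Euclidean (each row: r = 49*s + 207*t):
r=49, s=1, t=0
r=207, s=0, t=1
q=0: r=49, s=1, t=0   [49*(1) + 207*(0) = 49]
q=4: r=11, s=-4, t=1   [49*(-4) + 207*(1) = 11]
q=4: r=5, s=17, t=-4   [49*(17) + 207*(-4) = 5]
q=2: r=1, s=-38, t=9   [49*(-38) + 207*(9) = 1]
q=5: r=0, s=207, t=-49   [49*(207) + 207*(-49) = 0]
GCD = 1; from the row with r=1: x=-38, y=9
Check: 49*(-38) + 207*(9) = -1862 + 1863 = 1

GCD = 1, x = -38, y = 9


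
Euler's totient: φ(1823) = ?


1823 = 1823
Prime factors: 1823
φ(1823) = 1823 × (1-1/1823)
= 1823 × 1822/1823 = 1822

φ(1823) = 1822


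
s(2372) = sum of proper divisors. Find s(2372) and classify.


Proper divisors: 1, 2, 4, 593, 1186
Sum = 1 + 2 + 4 + 593 + 1186 = 1786
1786 < 2372 → deficient

s(2372) = 1786 (deficient)


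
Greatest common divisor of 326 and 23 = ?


326 = 14 * 23 + 4
23 = 5 * 4 + 3
4 = 1 * 3 + 1
3 = 3 * 1 + 0
GCD = 1


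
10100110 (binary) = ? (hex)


10100110 (base 2) = 166 (decimal)
166 (decimal) = A6 (base 16)


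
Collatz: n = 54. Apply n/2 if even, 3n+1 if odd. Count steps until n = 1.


54 → 27 → 82 → 41 → 124 → 62 → 31 → 94 → 47 → 142 → 71 → 214 → 107 → 322 → 161 → 484 → 242 → 121 → 364 → 182 → 91 → 274 → 137 → 412 → 206 → 103 → 310 → 155 → 466 → 233 → 700 → 350 → 175 → 526 → 263 → 790 → 395 → 1186 → 593 → 1780 → 890 → 445 → 1336 → 668 → 334 → 167 → 502 → 251 → 754 → 377 → 1132 → 566 → 283 → 850 → 425 → 1276 → 638 → 319 → 958 → 479 → 1438 → 719 → 2158 → 1079 → 3238 → 1619 → 4858 → 2429 → 7288 → 3644 → 1822 → 911 → 2734 → 1367 → 4102 → 2051 → 6154 → 3077 → 9232 → 4616 → 2308 → 1154 → 577 → 1732 → 866 → 433 → 1300 → 650 → 325 → 976 → 488 → 244 → 122 → 61 → 184 → 92 → 46 → 23 → 70 → 35 → 106 → 53 → 160 → 80 → 40 → 20 → 10 → 5 → 16 → 8 → 4 → 2 → 1
Total steps = 112

112 steps


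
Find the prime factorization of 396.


396 / 2 = 198
198 / 2 = 99
99 / 3 = 33
33 / 3 = 11
11 / 11 = 1
396 = 2^2 × 3^2 × 11


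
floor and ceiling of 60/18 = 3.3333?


60/18 = 3.3333
floor = 3
ceil = 4

floor = 3, ceil = 4


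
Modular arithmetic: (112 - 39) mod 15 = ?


112 - 39 = 73
73 mod 15 = 13


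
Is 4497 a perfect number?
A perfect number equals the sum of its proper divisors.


Proper divisors of 4497: 1, 3, 1499
Sum = 1 + 3 + 1499 = 1503

No, 4497 is not perfect (1503 ≠ 4497)


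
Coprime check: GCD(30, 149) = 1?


Euclidean algorithm:
149 = 4 * 30 + 29
30 = 1 * 29 + 1
29 = 29 * 1 + 0
GCD(30, 149) = 1

Yes, coprime (GCD = 1)


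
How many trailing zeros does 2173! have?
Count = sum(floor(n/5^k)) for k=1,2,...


floor(2173/5) = 434
floor(2173/25) = 86
floor(2173/125) = 17
floor(2173/625) = 3
Total = 540

540 trailing zeros


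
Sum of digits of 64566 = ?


6 + 4 + 5 + 6 + 6 = 27


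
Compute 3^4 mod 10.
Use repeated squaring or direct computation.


3^1 mod 10 = 3
3^2 mod 10 = 9
3^3 mod 10 = 7
3^4 mod 10 = 1


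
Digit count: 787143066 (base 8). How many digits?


787143066 in base 8 = 5672554632
Number of digits = 10

10 digits (base 8)


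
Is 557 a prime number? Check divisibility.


Check divisors up to sqrt(557) = 23.6008
No divisors found.
557 is prime.

Yes, 557 is prime


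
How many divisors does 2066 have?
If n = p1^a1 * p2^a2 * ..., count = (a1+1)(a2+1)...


2066 = 2^1 × 1033^1
d(2066) = (1+1) × (1+1) = 4

4 divisors


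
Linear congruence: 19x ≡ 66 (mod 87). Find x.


GCD(19, 87) = 1, unique solution
a^(-1) mod 87 = 55
x = 55 * 66 mod 87 = 63

x ≡ 63 (mod 87)


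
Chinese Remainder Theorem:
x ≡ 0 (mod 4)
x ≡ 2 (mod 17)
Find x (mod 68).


M = 4*17 = 68
M1 = M/4 = 17, M2 = M/17 = 4
M1^(-1) mod 4 = 1, M2^(-1) mod 17 = 13
x = 0*17*1 + 2*4*13 = 104
104 mod 68 = 36
Check: 36 mod 4 = 0 ✓, 36 mod 17 = 2 ✓

x ≡ 36 (mod 68)


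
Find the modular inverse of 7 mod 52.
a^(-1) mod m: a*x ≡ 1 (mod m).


Use the extended Euclidean algorithm on (52, 7); each row r = 52*s + 7*t:
r=52, s=1, t=0
r=7, s=0, t=1
q=7: r=3, s=1, t=-7   [52*(1) + 7*(-7) = 3]
q=2: r=1, s=-2, t=15   [52*(-2) + 7*(15) = 1]
q=3: r=0, s=7, t=-52   [52*(7) + 7*(-52) = 0]
GCD = 1 with t = 15, so 7*(15) ≡ 1 (mod 52)
Inverse = 15 mod 52 = 15
Check: 7 * 15 = 105 ≡ 1 (mod 52)

7^(-1) ≡ 15 (mod 52)


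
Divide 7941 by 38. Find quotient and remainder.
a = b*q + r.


7941 = 38 * 208 + 37
Check: 7904 + 37 = 7941

q = 208, r = 37


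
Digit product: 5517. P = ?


5 × 5 × 1 × 7 = 175


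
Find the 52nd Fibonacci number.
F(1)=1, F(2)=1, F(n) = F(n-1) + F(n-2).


Sequence: 1, 1, 2, 3, 5, 8, 13, 21, 34, 55, 89, 144, 233, 377, 610, 987, 1597, 2584, 4181, 6765, 10946, 17711, 28657, 46368, 75025, 121393, 196418, 317811, 514229, 832040, 1346269, 2178309, 3524578, 5702887, 9227465, 14930352, 24157817, 39088169, 63245986, 102334155, 165580141, 267914296, 433494437, 701408733, 1134903170, 1836311903, 2971215073, 4807526976, 7778742049, 12586269025, 20365011074, 32951280099
F(52) = 32951280099


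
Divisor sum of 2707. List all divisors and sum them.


Divisors of 2707: 1, 2707
Sum = 1 + 2707 = 2708

σ(2707) = 2708


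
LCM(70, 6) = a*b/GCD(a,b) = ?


GCD(70, 6) = 2
LCM = 70*6/2 = 420/2 = 210

LCM = 210


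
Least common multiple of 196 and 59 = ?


GCD(196, 59) = 1
LCM = 196*59/1 = 11564/1 = 11564

LCM = 11564


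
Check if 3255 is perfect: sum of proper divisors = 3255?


Proper divisors of 3255: 1, 3, 5, 7, 15, 21, 31, 35, 93, 105, 155, 217, 465, 651, 1085
Sum = 1 + 3 + 5 + 7 + 15 + 21 + 31 + 35 + 93 + 105 + 155 + 217 + 465 + 651 + 1085 = 2889

No, 3255 is not perfect (2889 ≠ 3255)


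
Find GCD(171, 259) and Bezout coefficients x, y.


Tabular extended Euclidean (each row: r = 171*s + 259*t):
r=171, s=1, t=0
r=259, s=0, t=1
q=0: r=171, s=1, t=0   [171*(1) + 259*(0) = 171]
q=1: r=88, s=-1, t=1   [171*(-1) + 259*(1) = 88]
q=1: r=83, s=2, t=-1   [171*(2) + 259*(-1) = 83]
q=1: r=5, s=-3, t=2   [171*(-3) + 259*(2) = 5]
q=16: r=3, s=50, t=-33   [171*(50) + 259*(-33) = 3]
q=1: r=2, s=-53, t=35   [171*(-53) + 259*(35) = 2]
q=1: r=1, s=103, t=-68   [171*(103) + 259*(-68) = 1]
q=2: r=0, s=-259, t=171   [171*(-259) + 259*(171) = 0]
GCD = 1; from the row with r=1: x=103, y=-68
Check: 171*(103) + 259*(-68) = 17613 - 17612 = 1

GCD = 1, x = 103, y = -68


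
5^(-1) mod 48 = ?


Use the extended Euclidean algorithm on (48, 5); each row r = 48*s + 5*t:
r=48, s=1, t=0
r=5, s=0, t=1
q=9: r=3, s=1, t=-9   [48*(1) + 5*(-9) = 3]
q=1: r=2, s=-1, t=10   [48*(-1) + 5*(10) = 2]
q=1: r=1, s=2, t=-19   [48*(2) + 5*(-19) = 1]
q=2: r=0, s=-5, t=48   [48*(-5) + 5*(48) = 0]
GCD = 1 with t = -19, so 5*(-19) ≡ 1 (mod 48)
Inverse = -19 mod 48 = 29
Check: 5 * 29 = 145 ≡ 1 (mod 48)

5^(-1) ≡ 29 (mod 48)


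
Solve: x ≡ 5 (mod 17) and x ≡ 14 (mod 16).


M = 17*16 = 272
M1 = M/17 = 16, M2 = M/16 = 17
M1^(-1) mod 17 = 16, M2^(-1) mod 16 = 1
x = 5*16*16 + 14*17*1 = 1518
1518 mod 272 = 158
Check: 158 mod 17 = 5 ✓, 158 mod 16 = 14 ✓

x ≡ 158 (mod 272)


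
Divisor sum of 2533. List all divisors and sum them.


Divisors of 2533: 1, 17, 149, 2533
Sum = 1 + 17 + 149 + 2533 = 2700

σ(2533) = 2700


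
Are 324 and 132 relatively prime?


Euclidean algorithm:
324 = 2 * 132 + 60
132 = 2 * 60 + 12
60 = 5 * 12 + 0
GCD(324, 132) = 12

No, not coprime (GCD = 12)


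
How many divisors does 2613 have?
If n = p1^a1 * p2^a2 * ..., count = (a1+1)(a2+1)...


2613 = 3^1 × 13^1 × 67^1
d(2613) = (1+1) × (1+1) × (1+1) = 8

8 divisors


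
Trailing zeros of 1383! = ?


floor(1383/5) = 276
floor(1383/25) = 55
floor(1383/125) = 11
floor(1383/625) = 2
Total = 344

344 trailing zeros


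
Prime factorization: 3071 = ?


3071 / 37 = 83
83 / 83 = 1
3071 = 37 × 83


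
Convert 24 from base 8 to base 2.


24 (base 8) = 20 (decimal)
20 (decimal) = 10100 (base 2)


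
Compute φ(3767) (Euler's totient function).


3767 = 3767
Prime factors: 3767
φ(3767) = 3767 × (1-1/3767)
= 3767 × 3766/3767 = 3766

φ(3767) = 3766


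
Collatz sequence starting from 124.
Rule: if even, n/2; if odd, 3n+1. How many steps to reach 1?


124 → 62 → 31 → 94 → 47 → 142 → 71 → 214 → 107 → 322 → 161 → 484 → 242 → 121 → 364 → 182 → 91 → 274 → 137 → 412 → 206 → 103 → 310 → 155 → 466 → 233 → 700 → 350 → 175 → 526 → 263 → 790 → 395 → 1186 → 593 → 1780 → 890 → 445 → 1336 → 668 → 334 → 167 → 502 → 251 → 754 → 377 → 1132 → 566 → 283 → 850 → 425 → 1276 → 638 → 319 → 958 → 479 → 1438 → 719 → 2158 → 1079 → 3238 → 1619 → 4858 → 2429 → 7288 → 3644 → 1822 → 911 → 2734 → 1367 → 4102 → 2051 → 6154 → 3077 → 9232 → 4616 → 2308 → 1154 → 577 → 1732 → 866 → 433 → 1300 → 650 → 325 → 976 → 488 → 244 → 122 → 61 → 184 → 92 → 46 → 23 → 70 → 35 → 106 → 53 → 160 → 80 → 40 → 20 → 10 → 5 → 16 → 8 → 4 → 2 → 1
Total steps = 108

108 steps


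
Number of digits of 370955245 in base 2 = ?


370955245 in base 2 = 10110000111000101001111101101
Number of digits = 29

29 digits (base 2)


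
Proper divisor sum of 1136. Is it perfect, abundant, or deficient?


Proper divisors: 1, 2, 4, 8, 16, 71, 142, 284, 568
Sum = 1 + 2 + 4 + 8 + 16 + 71 + 142 + 284 + 568 = 1096
1096 < 1136 → deficient

s(1136) = 1096 (deficient)


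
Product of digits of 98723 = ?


9 × 8 × 7 × 2 × 3 = 3024


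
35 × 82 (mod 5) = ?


35 × 82 = 2870
2870 mod 5 = 0


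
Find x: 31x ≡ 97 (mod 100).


GCD(31, 100) = 1, unique solution
a^(-1) mod 100 = 71
x = 71 * 97 mod 100 = 87

x ≡ 87 (mod 100)


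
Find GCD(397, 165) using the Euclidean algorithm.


397 = 2 * 165 + 67
165 = 2 * 67 + 31
67 = 2 * 31 + 5
31 = 6 * 5 + 1
5 = 5 * 1 + 0
GCD = 1


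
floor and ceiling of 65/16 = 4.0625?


65/16 = 4.0625
floor = 4
ceil = 5

floor = 4, ceil = 5


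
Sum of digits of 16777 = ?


1 + 6 + 7 + 7 + 7 = 28


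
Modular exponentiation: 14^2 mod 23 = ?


14^1 mod 23 = 14
14^2 mod 23 = 12


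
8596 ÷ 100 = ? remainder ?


8596 = 100 * 85 + 96
Check: 8500 + 96 = 8596

q = 85, r = 96


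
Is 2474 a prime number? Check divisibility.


2474 / 2 = 1237 (exact division)
2474 is NOT prime.

No, 2474 is not prime


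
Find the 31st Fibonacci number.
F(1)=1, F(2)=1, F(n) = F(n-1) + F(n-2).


Sequence: 1, 1, 2, 3, 5, 8, 13, 21, 34, 55, 89, 144, 233, 377, 610, 987, 1597, 2584, 4181, 6765, 10946, 17711, 28657, 46368, 75025, 121393, 196418, 317811, 514229, 832040, 1346269
F(31) = 1346269


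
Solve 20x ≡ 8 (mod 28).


GCD(20, 28) = 4 divides 8
Divide: 5x ≡ 2 (mod 7)
x ≡ 6 (mod 7)


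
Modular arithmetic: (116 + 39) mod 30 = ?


116 + 39 = 155
155 mod 30 = 5


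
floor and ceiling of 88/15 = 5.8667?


88/15 = 5.8667
floor = 5
ceil = 6

floor = 5, ceil = 6


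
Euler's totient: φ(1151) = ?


1151 = 1151
Prime factors: 1151
φ(1151) = 1151 × (1-1/1151)
= 1151 × 1150/1151 = 1150

φ(1151) = 1150


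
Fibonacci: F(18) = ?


Sequence: 1, 1, 2, 3, 5, 8, 13, 21, 34, 55, 89, 144, 233, 377, 610, 987, 1597, 2584
F(18) = 2584


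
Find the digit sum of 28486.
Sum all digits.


2 + 8 + 4 + 8 + 6 = 28


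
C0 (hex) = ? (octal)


C0 (base 16) = 192 (decimal)
192 (decimal) = 300 (base 8)


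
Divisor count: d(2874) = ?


2874 = 2^1 × 3^1 × 479^1
d(2874) = (1+1) × (1+1) × (1+1) = 8

8 divisors


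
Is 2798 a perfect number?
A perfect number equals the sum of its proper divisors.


Proper divisors of 2798: 1, 2, 1399
Sum = 1 + 2 + 1399 = 1402

No, 2798 is not perfect (1402 ≠ 2798)


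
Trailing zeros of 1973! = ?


floor(1973/5) = 394
floor(1973/25) = 78
floor(1973/125) = 15
floor(1973/625) = 3
Total = 490

490 trailing zeros


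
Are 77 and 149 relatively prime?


Euclidean algorithm:
149 = 1 * 77 + 72
77 = 1 * 72 + 5
72 = 14 * 5 + 2
5 = 2 * 2 + 1
2 = 2 * 1 + 0
GCD(77, 149) = 1

Yes, coprime (GCD = 1)


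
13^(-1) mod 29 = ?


Use the extended Euclidean algorithm on (29, 13); each row r = 29*s + 13*t:
r=29, s=1, t=0
r=13, s=0, t=1
q=2: r=3, s=1, t=-2   [29*(1) + 13*(-2) = 3]
q=4: r=1, s=-4, t=9   [29*(-4) + 13*(9) = 1]
q=3: r=0, s=13, t=-29   [29*(13) + 13*(-29) = 0]
GCD = 1 with t = 9, so 13*(9) ≡ 1 (mod 29)
Inverse = 9 mod 29 = 9
Check: 13 * 9 = 117 ≡ 1 (mod 29)

13^(-1) ≡ 9 (mod 29)


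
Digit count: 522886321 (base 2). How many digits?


522886321 in base 2 = 11111001010101001110010110001
Number of digits = 29

29 digits (base 2)


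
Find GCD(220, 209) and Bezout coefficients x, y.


Tabular extended Euclidean (each row: r = 220*s + 209*t):
r=220, s=1, t=0
r=209, s=0, t=1
q=1: r=11, s=1, t=-1   [220*(1) + 209*(-1) = 11]
q=19: r=0, s=-19, t=20   [220*(-19) + 209*(20) = 0]
GCD = 11; from the row with r=11: x=1, y=-1
Check: 220*(1) + 209*(-1) = 220 - 209 = 11

GCD = 11, x = 1, y = -1


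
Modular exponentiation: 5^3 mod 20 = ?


5^1 mod 20 = 5
5^2 mod 20 = 5
5^3 mod 20 = 5


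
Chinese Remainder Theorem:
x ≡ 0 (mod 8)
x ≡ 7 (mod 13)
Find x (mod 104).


M = 8*13 = 104
M1 = M/8 = 13, M2 = M/13 = 8
M1^(-1) mod 8 = 5, M2^(-1) mod 13 = 5
x = 0*13*5 + 7*8*5 = 280
280 mod 104 = 72
Check: 72 mod 8 = 0 ✓, 72 mod 13 = 7 ✓

x ≡ 72 (mod 104)


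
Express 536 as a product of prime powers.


536 / 2 = 268
268 / 2 = 134
134 / 2 = 67
67 / 67 = 1
536 = 2^3 × 67


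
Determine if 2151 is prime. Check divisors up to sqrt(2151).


2151 / 3 = 717 (exact division)
2151 is NOT prime.

No, 2151 is not prime


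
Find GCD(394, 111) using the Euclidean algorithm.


394 = 3 * 111 + 61
111 = 1 * 61 + 50
61 = 1 * 50 + 11
50 = 4 * 11 + 6
11 = 1 * 6 + 5
6 = 1 * 5 + 1
5 = 5 * 1 + 0
GCD = 1


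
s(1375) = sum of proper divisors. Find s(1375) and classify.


Proper divisors: 1, 5, 11, 25, 55, 125, 275
Sum = 1 + 5 + 11 + 25 + 55 + 125 + 275 = 497
497 < 1375 → deficient

s(1375) = 497 (deficient)


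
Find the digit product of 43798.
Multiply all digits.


4 × 3 × 7 × 9 × 8 = 6048


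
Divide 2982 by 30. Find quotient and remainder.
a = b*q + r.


2982 = 30 * 99 + 12
Check: 2970 + 12 = 2982

q = 99, r = 12


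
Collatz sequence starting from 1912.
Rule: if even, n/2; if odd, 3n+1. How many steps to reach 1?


1912 → 956 → 478 → 239 → 718 → 359 → 1078 → 539 → 1618 → 809 → 2428 → 1214 → 607 → 1822 → 911 → 2734 → 1367 → 4102 → 2051 → 6154 → 3077 → 9232 → 4616 → 2308 → 1154 → 577 → 1732 → 866 → 433 → 1300 → 650 → 325 → 976 → 488 → 244 → 122 → 61 → 184 → 92 → 46 → 23 → 70 → 35 → 106 → 53 → 160 → 80 → 40 → 20 → 10 → 5 → 16 → 8 → 4 → 2 → 1
Total steps = 55

55 steps


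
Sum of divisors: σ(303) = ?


Divisors of 303: 1, 3, 101, 303
Sum = 1 + 3 + 101 + 303 = 408

σ(303) = 408


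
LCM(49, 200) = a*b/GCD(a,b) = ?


GCD(49, 200) = 1
LCM = 49*200/1 = 9800/1 = 9800

LCM = 9800


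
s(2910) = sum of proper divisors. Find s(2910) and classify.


Proper divisors: 1, 2, 3, 5, 6, 10, 15, 30, 97, 194, 291, 485, 582, 970, 1455
Sum = 1 + 2 + 3 + 5 + 6 + 10 + 15 + 30 + 97 + 194 + 291 + 485 + 582 + 970 + 1455 = 4146
4146 > 2910 → abundant

s(2910) = 4146 (abundant)


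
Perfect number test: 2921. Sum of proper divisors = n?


Proper divisors of 2921: 1, 23, 127
Sum = 1 + 23 + 127 = 151

No, 2921 is not perfect (151 ≠ 2921)


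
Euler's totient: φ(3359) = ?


3359 = 3359
Prime factors: 3359
φ(3359) = 3359 × (1-1/3359)
= 3359 × 3358/3359 = 3358

φ(3359) = 3358


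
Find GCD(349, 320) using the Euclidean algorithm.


349 = 1 * 320 + 29
320 = 11 * 29 + 1
29 = 29 * 1 + 0
GCD = 1


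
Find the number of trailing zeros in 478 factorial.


floor(478/5) = 95
floor(478/25) = 19
floor(478/125) = 3
Total = 117

117 trailing zeros


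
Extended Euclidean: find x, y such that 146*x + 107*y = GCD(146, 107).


Tabular extended Euclidean (each row: r = 146*s + 107*t):
r=146, s=1, t=0
r=107, s=0, t=1
q=1: r=39, s=1, t=-1   [146*(1) + 107*(-1) = 39]
q=2: r=29, s=-2, t=3   [146*(-2) + 107*(3) = 29]
q=1: r=10, s=3, t=-4   [146*(3) + 107*(-4) = 10]
q=2: r=9, s=-8, t=11   [146*(-8) + 107*(11) = 9]
q=1: r=1, s=11, t=-15   [146*(11) + 107*(-15) = 1]
q=9: r=0, s=-107, t=146   [146*(-107) + 107*(146) = 0]
GCD = 1; from the row with r=1: x=11, y=-15
Check: 146*(11) + 107*(-15) = 1606 - 1605 = 1

GCD = 1, x = 11, y = -15


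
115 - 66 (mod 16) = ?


115 - 66 = 49
49 mod 16 = 1


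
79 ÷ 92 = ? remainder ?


79 = 92 * 0 + 79
Check: 0 + 79 = 79

q = 0, r = 79


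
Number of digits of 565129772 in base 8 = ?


565129772 in base 8 = 4153631054
Number of digits = 10

10 digits (base 8)


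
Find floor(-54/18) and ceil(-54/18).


-54/18 = -3.0000
floor = -3
ceil = -3

floor = -3, ceil = -3


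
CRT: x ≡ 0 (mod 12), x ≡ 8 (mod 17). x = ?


M = 12*17 = 204
M1 = M/12 = 17, M2 = M/17 = 12
M1^(-1) mod 12 = 5, M2^(-1) mod 17 = 10
x = 0*17*5 + 8*12*10 = 960
960 mod 204 = 144
Check: 144 mod 12 = 0 ✓, 144 mod 17 = 8 ✓

x ≡ 144 (mod 204)


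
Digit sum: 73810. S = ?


7 + 3 + 8 + 1 + 0 = 19


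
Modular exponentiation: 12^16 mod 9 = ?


12^1 mod 9 = 3
12^2 mod 9 = 0
12^3 mod 9 = 0
12^4 mod 9 = 0
12^5 mod 9 = 0
12^6 mod 9 = 0
12^7 mod 9 = 0
12^8 mod 9 = 0
12^9 mod 9 = 0
12^10 mod 9 = 0
12^11 mod 9 = 0
12^12 mod 9 = 0
12^13 mod 9 = 0
12^14 mod 9 = 0
12^15 mod 9 = 0
12^16 mod 9 = 0


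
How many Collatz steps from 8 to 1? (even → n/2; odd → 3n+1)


8 → 4 → 2 → 1
Total steps = 3

3 steps


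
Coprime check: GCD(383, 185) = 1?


Euclidean algorithm:
383 = 2 * 185 + 13
185 = 14 * 13 + 3
13 = 4 * 3 + 1
3 = 3 * 1 + 0
GCD(383, 185) = 1

Yes, coprime (GCD = 1)


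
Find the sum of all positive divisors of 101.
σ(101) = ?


Divisors of 101: 1, 101
Sum = 1 + 101 = 102

σ(101) = 102


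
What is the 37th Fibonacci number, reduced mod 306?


F(k) mod 306 for k=1..37:
1, 1, 2, 3, 5, 8, 13, 21, 34, 55, 89, 144, 233, 71, 304, 69, 67, 136, 203, 33, 236, 269, 199, 162, 55, 217, 272, 183, 149, 26, 175, 201, 70, 271, 35, 0, 35
F(37) mod 306 = 35


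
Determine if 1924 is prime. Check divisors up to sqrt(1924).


1924 / 2 = 962 (exact division)
1924 is NOT prime.

No, 1924 is not prime


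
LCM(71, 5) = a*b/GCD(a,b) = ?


GCD(71, 5) = 1
LCM = 71*5/1 = 355/1 = 355

LCM = 355


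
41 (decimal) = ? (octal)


41 (base 10) = 41 (decimal)
41 (decimal) = 51 (base 8)


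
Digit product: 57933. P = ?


5 × 7 × 9 × 3 × 3 = 2835


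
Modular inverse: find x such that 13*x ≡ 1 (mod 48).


Use the extended Euclidean algorithm on (48, 13); each row r = 48*s + 13*t:
r=48, s=1, t=0
r=13, s=0, t=1
q=3: r=9, s=1, t=-3   [48*(1) + 13*(-3) = 9]
q=1: r=4, s=-1, t=4   [48*(-1) + 13*(4) = 4]
q=2: r=1, s=3, t=-11   [48*(3) + 13*(-11) = 1]
q=4: r=0, s=-13, t=48   [48*(-13) + 13*(48) = 0]
GCD = 1 with t = -11, so 13*(-11) ≡ 1 (mod 48)
Inverse = -11 mod 48 = 37
Check: 13 * 37 = 481 ≡ 1 (mod 48)

13^(-1) ≡ 37 (mod 48)


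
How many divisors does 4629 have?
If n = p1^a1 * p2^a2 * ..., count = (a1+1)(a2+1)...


4629 = 3^1 × 1543^1
d(4629) = (1+1) × (1+1) = 4

4 divisors


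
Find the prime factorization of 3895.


3895 / 5 = 779
779 / 19 = 41
41 / 41 = 1
3895 = 5 × 19 × 41


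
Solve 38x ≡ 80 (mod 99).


GCD(38, 99) = 1, unique solution
a^(-1) mod 99 = 86
x = 86 * 80 mod 99 = 49

x ≡ 49 (mod 99)


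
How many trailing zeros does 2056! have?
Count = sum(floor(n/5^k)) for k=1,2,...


floor(2056/5) = 411
floor(2056/25) = 82
floor(2056/125) = 16
floor(2056/625) = 3
Total = 512

512 trailing zeros


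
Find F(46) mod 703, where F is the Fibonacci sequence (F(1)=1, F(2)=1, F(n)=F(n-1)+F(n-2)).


F(k) mod 703 for k=1..46:
1, 1, 2, 3, 5, 8, 13, 21, 34, 55, 89, 144, 233, 377, 610, 284, 191, 475, 666, 438, 401, 136, 537, 673, 507, 477, 281, 55, 336, 391, 24, 415, 439, 151, 590, 38, 628, 666, 591, 554, 442, 293, 32, 325, 357, 682
F(46) mod 703 = 682


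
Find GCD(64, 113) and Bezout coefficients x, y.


Tabular extended Euclidean (each row: r = 64*s + 113*t):
r=64, s=1, t=0
r=113, s=0, t=1
q=0: r=64, s=1, t=0   [64*(1) + 113*(0) = 64]
q=1: r=49, s=-1, t=1   [64*(-1) + 113*(1) = 49]
q=1: r=15, s=2, t=-1   [64*(2) + 113*(-1) = 15]
q=3: r=4, s=-7, t=4   [64*(-7) + 113*(4) = 4]
q=3: r=3, s=23, t=-13   [64*(23) + 113*(-13) = 3]
q=1: r=1, s=-30, t=17   [64*(-30) + 113*(17) = 1]
q=3: r=0, s=113, t=-64   [64*(113) + 113*(-64) = 0]
GCD = 1; from the row with r=1: x=-30, y=17
Check: 64*(-30) + 113*(17) = -1920 + 1921 = 1

GCD = 1, x = -30, y = 17


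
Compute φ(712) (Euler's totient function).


712 = 2^3 × 89
Prime factors: 2, 89
φ(712) = 712 × (1-1/2) × (1-1/89)
= 712 × 1/2 × 88/89 = 352

φ(712) = 352


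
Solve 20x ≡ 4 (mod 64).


GCD(20, 64) = 4 divides 4
Divide: 5x ≡ 1 (mod 16)
x ≡ 13 (mod 16)


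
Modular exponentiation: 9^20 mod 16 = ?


9^1 mod 16 = 9
9^2 mod 16 = 1
9^3 mod 16 = 9
9^4 mod 16 = 1
9^5 mod 16 = 9
9^6 mod 16 = 1
9^7 mod 16 = 9
9^8 mod 16 = 1
9^9 mod 16 = 9
9^10 mod 16 = 1
9^11 mod 16 = 9
9^12 mod 16 = 1
9^13 mod 16 = 9
9^14 mod 16 = 1
9^15 mod 16 = 9
9^16 mod 16 = 1
9^17 mod 16 = 9
9^18 mod 16 = 1
9^19 mod 16 = 9
9^20 mod 16 = 1


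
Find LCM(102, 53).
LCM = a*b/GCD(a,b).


GCD(102, 53) = 1
LCM = 102*53/1 = 5406/1 = 5406

LCM = 5406


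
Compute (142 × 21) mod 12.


142 × 21 = 2982
2982 mod 12 = 6


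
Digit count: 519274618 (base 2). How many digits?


519274618 in base 2 = 11110111100111000000001111010
Number of digits = 29

29 digits (base 2)


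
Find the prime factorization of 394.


394 / 2 = 197
197 / 197 = 1
394 = 2 × 197


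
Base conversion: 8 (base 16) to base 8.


8 (base 16) = 8 (decimal)
8 (decimal) = 10 (base 8)


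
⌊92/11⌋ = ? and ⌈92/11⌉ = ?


92/11 = 8.3636
floor = 8
ceil = 9

floor = 8, ceil = 9


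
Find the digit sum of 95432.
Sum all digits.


9 + 5 + 4 + 3 + 2 = 23


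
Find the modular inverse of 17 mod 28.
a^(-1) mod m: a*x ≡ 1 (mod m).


Use the extended Euclidean algorithm on (28, 17); each row r = 28*s + 17*t:
r=28, s=1, t=0
r=17, s=0, t=1
q=1: r=11, s=1, t=-1   [28*(1) + 17*(-1) = 11]
q=1: r=6, s=-1, t=2   [28*(-1) + 17*(2) = 6]
q=1: r=5, s=2, t=-3   [28*(2) + 17*(-3) = 5]
q=1: r=1, s=-3, t=5   [28*(-3) + 17*(5) = 1]
q=5: r=0, s=17, t=-28   [28*(17) + 17*(-28) = 0]
GCD = 1 with t = 5, so 17*(5) ≡ 1 (mod 28)
Inverse = 5 mod 28 = 5
Check: 17 * 5 = 85 ≡ 1 (mod 28)

17^(-1) ≡ 5 (mod 28)


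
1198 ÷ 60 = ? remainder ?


1198 = 60 * 19 + 58
Check: 1140 + 58 = 1198

q = 19, r = 58


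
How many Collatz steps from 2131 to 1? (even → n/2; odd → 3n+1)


2131 → 6394 → 3197 → 9592 → 4796 → 2398 → 1199 → 3598 → 1799 → 5398 → 2699 → 8098 → 4049 → 12148 → 6074 → 3037 → 9112 → 4556 → 2278 → 1139 → 3418 → 1709 → 5128 → 2564 → 1282 → 641 → 1924 → 962 → 481 → 1444 → 722 → 361 → 1084 → 542 → 271 → 814 → 407 → 1222 → 611 → 1834 → 917 → 2752 → 1376 → 688 → 344 → 172 → 86 → 43 → 130 → 65 → 196 → 98 → 49 → 148 → 74 → 37 → 112 → 56 → 28 → 14 → 7 → 22 → 11 → 34 → 17 → 52 → 26 → 13 → 40 → 20 → 10 → 5 → 16 → 8 → 4 → 2 → 1
Total steps = 76

76 steps


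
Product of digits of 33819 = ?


3 × 3 × 8 × 1 × 9 = 648


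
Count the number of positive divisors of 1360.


1360 = 2^4 × 5^1 × 17^1
d(1360) = (4+1) × (1+1) × (1+1) = 20

20 divisors


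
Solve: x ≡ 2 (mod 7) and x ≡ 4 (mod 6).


M = 7*6 = 42
M1 = M/7 = 6, M2 = M/6 = 7
M1^(-1) mod 7 = 6, M2^(-1) mod 6 = 1
x = 2*6*6 + 4*7*1 = 100
100 mod 42 = 16
Check: 16 mod 7 = 2 ✓, 16 mod 6 = 4 ✓

x ≡ 16 (mod 42)


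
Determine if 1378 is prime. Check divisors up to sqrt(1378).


1378 / 2 = 689 (exact division)
1378 is NOT prime.

No, 1378 is not prime


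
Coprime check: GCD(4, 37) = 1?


Euclidean algorithm:
37 = 9 * 4 + 1
4 = 4 * 1 + 0
GCD(4, 37) = 1

Yes, coprime (GCD = 1)


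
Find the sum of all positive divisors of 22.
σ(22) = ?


Divisors of 22: 1, 2, 11, 22
Sum = 1 + 2 + 11 + 22 = 36

σ(22) = 36


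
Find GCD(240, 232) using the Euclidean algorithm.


240 = 1 * 232 + 8
232 = 29 * 8 + 0
GCD = 8


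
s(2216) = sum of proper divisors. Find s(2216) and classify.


Proper divisors: 1, 2, 4, 8, 277, 554, 1108
Sum = 1 + 2 + 4 + 8 + 277 + 554 + 1108 = 1954
1954 < 2216 → deficient

s(2216) = 1954 (deficient)


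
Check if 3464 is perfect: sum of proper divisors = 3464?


Proper divisors of 3464: 1, 2, 4, 8, 433, 866, 1732
Sum = 1 + 2 + 4 + 8 + 433 + 866 + 1732 = 3046

No, 3464 is not perfect (3046 ≠ 3464)


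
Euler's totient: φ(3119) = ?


3119 = 3119
Prime factors: 3119
φ(3119) = 3119 × (1-1/3119)
= 3119 × 3118/3119 = 3118

φ(3119) = 3118


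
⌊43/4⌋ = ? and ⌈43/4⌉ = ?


43/4 = 10.7500
floor = 10
ceil = 11

floor = 10, ceil = 11


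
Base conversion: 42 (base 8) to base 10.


42 (base 8) = 34 (decimal)
34 (decimal) = 34 (base 10)


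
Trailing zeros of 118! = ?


floor(118/5) = 23
floor(118/25) = 4
Total = 27

27 trailing zeros


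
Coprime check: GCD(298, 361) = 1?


Euclidean algorithm:
361 = 1 * 298 + 63
298 = 4 * 63 + 46
63 = 1 * 46 + 17
46 = 2 * 17 + 12
17 = 1 * 12 + 5
12 = 2 * 5 + 2
5 = 2 * 2 + 1
2 = 2 * 1 + 0
GCD(298, 361) = 1

Yes, coprime (GCD = 1)


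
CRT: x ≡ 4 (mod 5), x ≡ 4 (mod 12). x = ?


M = 5*12 = 60
M1 = M/5 = 12, M2 = M/12 = 5
M1^(-1) mod 5 = 3, M2^(-1) mod 12 = 5
x = 4*12*3 + 4*5*5 = 244
244 mod 60 = 4
Check: 4 mod 5 = 4 ✓, 4 mod 12 = 4 ✓

x ≡ 4 (mod 60)


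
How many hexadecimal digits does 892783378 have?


892783378 in base 16 = 3536CB12
Number of digits = 8

8 digits (base 16)


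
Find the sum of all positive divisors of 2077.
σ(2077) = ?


Divisors of 2077: 1, 31, 67, 2077
Sum = 1 + 31 + 67 + 2077 = 2176

σ(2077) = 2176


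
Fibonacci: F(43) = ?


Sequence: 1, 1, 2, 3, 5, 8, 13, 21, 34, 55, 89, 144, 233, 377, 610, 987, 1597, 2584, 4181, 6765, 10946, 17711, 28657, 46368, 75025, 121393, 196418, 317811, 514229, 832040, 1346269, 2178309, 3524578, 5702887, 9227465, 14930352, 24157817, 39088169, 63245986, 102334155, 165580141, 267914296, 433494437
F(43) = 433494437


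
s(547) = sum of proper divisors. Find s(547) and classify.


Proper divisors: 1
Sum = 1 = 1
1 < 547 → deficient

s(547) = 1 (deficient)
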